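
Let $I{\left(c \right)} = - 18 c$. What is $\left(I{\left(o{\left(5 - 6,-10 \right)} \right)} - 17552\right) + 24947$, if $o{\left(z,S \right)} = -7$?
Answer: $7521$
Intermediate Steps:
$\left(I{\left(o{\left(5 - 6,-10 \right)} \right)} - 17552\right) + 24947 = \left(\left(-18\right) \left(-7\right) - 17552\right) + 24947 = \left(126 - 17552\right) + 24947 = -17426 + 24947 = 7521$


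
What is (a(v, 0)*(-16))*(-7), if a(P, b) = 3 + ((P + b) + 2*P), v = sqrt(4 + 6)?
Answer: 336 + 336*sqrt(10) ≈ 1398.5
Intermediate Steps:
v = sqrt(10) ≈ 3.1623
a(P, b) = 3 + b + 3*P (a(P, b) = 3 + (b + 3*P) = 3 + b + 3*P)
(a(v, 0)*(-16))*(-7) = ((3 + 0 + 3*sqrt(10))*(-16))*(-7) = ((3 + 3*sqrt(10))*(-16))*(-7) = (-48 - 48*sqrt(10))*(-7) = 336 + 336*sqrt(10)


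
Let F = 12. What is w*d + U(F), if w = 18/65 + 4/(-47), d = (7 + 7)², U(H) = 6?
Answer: 133186/3055 ≈ 43.596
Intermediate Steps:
d = 196 (d = 14² = 196)
w = 586/3055 (w = 18*(1/65) + 4*(-1/47) = 18/65 - 4/47 = 586/3055 ≈ 0.19182)
w*d + U(F) = (586/3055)*196 + 6 = 114856/3055 + 6 = 133186/3055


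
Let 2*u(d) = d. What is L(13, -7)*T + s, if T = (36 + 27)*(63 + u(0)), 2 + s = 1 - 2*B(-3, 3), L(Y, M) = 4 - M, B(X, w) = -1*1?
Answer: 43660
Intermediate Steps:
u(d) = d/2
B(X, w) = -1
s = 1 (s = -2 + (1 - 2*(-1)) = -2 + (1 + 2) = -2 + 3 = 1)
T = 3969 (T = (36 + 27)*(63 + (½)*0) = 63*(63 + 0) = 63*63 = 3969)
L(13, -7)*T + s = (4 - 1*(-7))*3969 + 1 = (4 + 7)*3969 + 1 = 11*3969 + 1 = 43659 + 1 = 43660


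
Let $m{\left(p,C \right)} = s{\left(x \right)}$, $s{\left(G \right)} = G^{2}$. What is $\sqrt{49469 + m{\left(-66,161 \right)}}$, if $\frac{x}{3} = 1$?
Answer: $\sqrt{49478} \approx 222.44$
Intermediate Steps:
$x = 3$ ($x = 3 \cdot 1 = 3$)
$m{\left(p,C \right)} = 9$ ($m{\left(p,C \right)} = 3^{2} = 9$)
$\sqrt{49469 + m{\left(-66,161 \right)}} = \sqrt{49469 + 9} = \sqrt{49478}$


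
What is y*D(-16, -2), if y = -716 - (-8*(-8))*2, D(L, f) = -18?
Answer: 15192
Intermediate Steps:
y = -844 (y = -716 - 64*2 = -716 - 1*128 = -716 - 128 = -844)
y*D(-16, -2) = -844*(-18) = 15192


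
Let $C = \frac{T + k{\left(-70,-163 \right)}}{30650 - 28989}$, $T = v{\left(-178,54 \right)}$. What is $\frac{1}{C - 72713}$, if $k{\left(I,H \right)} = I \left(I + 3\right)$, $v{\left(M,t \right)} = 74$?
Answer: $- \frac{1661}{120771529} \approx -1.3753 \cdot 10^{-5}$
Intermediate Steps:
$T = 74$
$k{\left(I,H \right)} = I \left(3 + I\right)$
$C = \frac{4764}{1661}$ ($C = \frac{74 - 70 \left(3 - 70\right)}{30650 - 28989} = \frac{74 - -4690}{1661} = \left(74 + 4690\right) \frac{1}{1661} = 4764 \cdot \frac{1}{1661} = \frac{4764}{1661} \approx 2.8682$)
$\frac{1}{C - 72713} = \frac{1}{\frac{4764}{1661} - 72713} = \frac{1}{- \frac{120771529}{1661}} = - \frac{1661}{120771529}$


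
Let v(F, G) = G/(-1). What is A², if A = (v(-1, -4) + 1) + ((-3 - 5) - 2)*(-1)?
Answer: 225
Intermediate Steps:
v(F, G) = -G (v(F, G) = G*(-1) = -G)
A = 15 (A = (-1*(-4) + 1) + ((-3 - 5) - 2)*(-1) = (4 + 1) + (-8 - 2)*(-1) = 5 - 10*(-1) = 5 + 10 = 15)
A² = 15² = 225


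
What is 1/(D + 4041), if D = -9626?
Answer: -1/5585 ≈ -0.00017905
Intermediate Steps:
1/(D + 4041) = 1/(-9626 + 4041) = 1/(-5585) = -1/5585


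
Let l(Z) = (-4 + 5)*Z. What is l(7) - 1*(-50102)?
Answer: 50109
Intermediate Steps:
l(Z) = Z (l(Z) = 1*Z = Z)
l(7) - 1*(-50102) = 7 - 1*(-50102) = 7 + 50102 = 50109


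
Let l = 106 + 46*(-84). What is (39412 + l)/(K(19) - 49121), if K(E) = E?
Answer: -17827/24551 ≈ -0.72612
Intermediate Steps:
l = -3758 (l = 106 - 3864 = -3758)
(39412 + l)/(K(19) - 49121) = (39412 - 3758)/(19 - 49121) = 35654/(-49102) = 35654*(-1/49102) = -17827/24551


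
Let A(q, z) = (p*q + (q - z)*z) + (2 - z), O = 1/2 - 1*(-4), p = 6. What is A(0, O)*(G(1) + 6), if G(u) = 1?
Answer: -637/4 ≈ -159.25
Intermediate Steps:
O = 9/2 (O = ½ + 4 = 9/2 ≈ 4.5000)
A(q, z) = 2 - z + 6*q + z*(q - z) (A(q, z) = (6*q + (q - z)*z) + (2 - z) = (6*q + z*(q - z)) + (2 - z) = 2 - z + 6*q + z*(q - z))
A(0, O)*(G(1) + 6) = (2 - 1*9/2 - (9/2)² + 6*0 + 0*(9/2))*(1 + 6) = (2 - 9/2 - 1*81/4 + 0 + 0)*7 = (2 - 9/2 - 81/4 + 0 + 0)*7 = -91/4*7 = -637/4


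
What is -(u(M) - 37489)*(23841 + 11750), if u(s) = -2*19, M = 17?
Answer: 1335623457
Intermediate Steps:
u(s) = -38
-(u(M) - 37489)*(23841 + 11750) = -(-38 - 37489)*(23841 + 11750) = -(-37527)*35591 = -1*(-1335623457) = 1335623457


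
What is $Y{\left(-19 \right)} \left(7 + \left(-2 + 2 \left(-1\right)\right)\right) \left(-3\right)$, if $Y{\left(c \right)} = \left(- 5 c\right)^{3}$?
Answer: $-7716375$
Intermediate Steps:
$Y{\left(c \right)} = - 125 c^{3}$
$Y{\left(-19 \right)} \left(7 + \left(-2 + 2 \left(-1\right)\right)\right) \left(-3\right) = - 125 \left(-19\right)^{3} \left(7 + \left(-2 + 2 \left(-1\right)\right)\right) \left(-3\right) = \left(-125\right) \left(-6859\right) \left(7 - 4\right) \left(-3\right) = 857375 \left(7 - 4\right) \left(-3\right) = 857375 \cdot 3 \left(-3\right) = 857375 \left(-9\right) = -7716375$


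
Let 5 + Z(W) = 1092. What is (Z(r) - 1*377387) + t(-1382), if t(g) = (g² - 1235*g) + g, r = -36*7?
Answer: 3239012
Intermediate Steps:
r = -252
Z(W) = 1087 (Z(W) = -5 + 1092 = 1087)
t(g) = g² - 1234*g
(Z(r) - 1*377387) + t(-1382) = (1087 - 1*377387) - 1382*(-1234 - 1382) = (1087 - 377387) - 1382*(-2616) = -376300 + 3615312 = 3239012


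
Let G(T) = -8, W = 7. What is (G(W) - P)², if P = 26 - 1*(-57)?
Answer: 8281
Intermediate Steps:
P = 83 (P = 26 + 57 = 83)
(G(W) - P)² = (-8 - 1*83)² = (-8 - 83)² = (-91)² = 8281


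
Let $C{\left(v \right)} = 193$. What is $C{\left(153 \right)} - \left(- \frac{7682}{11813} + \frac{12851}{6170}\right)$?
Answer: $\frac{13962627607}{72886210} \approx 191.57$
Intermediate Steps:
$C{\left(153 \right)} - \left(- \frac{7682}{11813} + \frac{12851}{6170}\right) = 193 - \left(- \frac{7682}{11813} + \frac{12851}{6170}\right) = 193 - \frac{104410923}{72886210} = \frac{13962627607}{72886210}$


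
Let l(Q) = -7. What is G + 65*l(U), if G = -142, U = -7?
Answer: -597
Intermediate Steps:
G + 65*l(U) = -142 + 65*(-7) = -142 - 455 = -597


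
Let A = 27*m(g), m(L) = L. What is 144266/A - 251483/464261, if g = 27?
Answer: 66793746319/338446269 ≈ 197.35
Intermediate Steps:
A = 729 (A = 27*27 = 729)
144266/A - 251483/464261 = 144266/729 - 251483/464261 = 66793746319/338446269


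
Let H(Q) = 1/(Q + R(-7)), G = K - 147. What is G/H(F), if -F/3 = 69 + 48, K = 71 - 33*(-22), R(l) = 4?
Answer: -225550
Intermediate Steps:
K = 797 (K = 71 + 726 = 797)
G = 650 (G = 797 - 147 = 650)
F = -351 (F = -3*(69 + 48) = -3*117 = -351)
H(Q) = 1/(4 + Q) (H(Q) = 1/(Q + 4) = 1/(4 + Q))
G/H(F) = 650/(1/(4 - 351)) = 650/(1/(-347)) = 650/(-1/347) = 650*(-347) = -225550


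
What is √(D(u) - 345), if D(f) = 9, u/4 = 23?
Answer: 4*I*√21 ≈ 18.33*I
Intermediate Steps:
u = 92 (u = 4*23 = 92)
√(D(u) - 345) = √(9 - 345) = √(-336) = 4*I*√21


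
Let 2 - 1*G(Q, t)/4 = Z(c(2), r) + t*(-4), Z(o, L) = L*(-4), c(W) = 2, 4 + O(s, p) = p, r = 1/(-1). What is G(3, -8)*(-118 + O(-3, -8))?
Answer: 17680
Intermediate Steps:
r = -1 (r = 1*(-1) = -1)
O(s, p) = -4 + p
Z(o, L) = -4*L
G(Q, t) = -8 + 16*t (G(Q, t) = 8 - 4*(-4*(-1) + t*(-4)) = 8 - 4*(4 - 4*t) = 8 + (-16 + 16*t) = -8 + 16*t)
G(3, -8)*(-118 + O(-3, -8)) = (-8 + 16*(-8))*(-118 + (-4 - 8)) = (-8 - 128)*(-118 - 12) = -136*(-130) = 17680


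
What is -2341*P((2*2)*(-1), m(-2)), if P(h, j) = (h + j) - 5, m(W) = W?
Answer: 25751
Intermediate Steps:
P(h, j) = -5 + h + j
-2341*P((2*2)*(-1), m(-2)) = -2341*(-5 + (2*2)*(-1) - 2) = -2341*(-5 + 4*(-1) - 2) = -2341*(-5 - 4 - 2) = -2341*(-11) = 25751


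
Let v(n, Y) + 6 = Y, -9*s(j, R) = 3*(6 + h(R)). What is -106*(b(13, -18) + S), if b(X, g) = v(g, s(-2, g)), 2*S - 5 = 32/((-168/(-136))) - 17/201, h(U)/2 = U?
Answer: -2894860/1407 ≈ -2057.5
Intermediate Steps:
h(U) = 2*U
s(j, R) = -2 - 2*R/3 (s(j, R) = -(6 + 2*R)/3 = -(18 + 6*R)/9 = -2 - 2*R/3)
v(n, Y) = -6 + Y
S = 21682/1407 (S = 5/2 + (32/((-168/(-136))) - 17/201)/2 = 5/2 + (32/((-168*(-1/136))) - 17*1/201)/2 = 5/2 + (32/(21/17) - 17/201)/2 = 5/2 + (32*(17/21) - 17/201)/2 = 5/2 + (544/21 - 17/201)/2 = 5/2 + (½)*(36329/1407) = 5/2 + 36329/2814 = 21682/1407 ≈ 15.410)
b(X, g) = -8 - 2*g/3 (b(X, g) = -6 + (-2 - 2*g/3) = -8 - 2*g/3)
-106*(b(13, -18) + S) = -106*((-8 - ⅔*(-18)) + 21682/1407) = -106*((-8 + 12) + 21682/1407) = -106*(4 + 21682/1407) = -106*27310/1407 = -2894860/1407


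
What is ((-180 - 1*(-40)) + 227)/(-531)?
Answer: -29/177 ≈ -0.16384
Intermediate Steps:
((-180 - 1*(-40)) + 227)/(-531) = ((-180 + 40) + 227)*(-1/531) = (-140 + 227)*(-1/531) = 87*(-1/531) = -29/177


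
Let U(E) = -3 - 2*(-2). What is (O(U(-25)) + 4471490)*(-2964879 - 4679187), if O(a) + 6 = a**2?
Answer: -34180326458010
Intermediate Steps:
U(E) = 1 (U(E) = -3 + 4 = 1)
O(a) = -6 + a**2
(O(U(-25)) + 4471490)*(-2964879 - 4679187) = ((-6 + 1**2) + 4471490)*(-2964879 - 4679187) = ((-6 + 1) + 4471490)*(-7644066) = (-5 + 4471490)*(-7644066) = 4471485*(-7644066) = -34180326458010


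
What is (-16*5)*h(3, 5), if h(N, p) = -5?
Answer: 400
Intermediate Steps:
(-16*5)*h(3, 5) = -16*5*(-5) = -80*(-5) = 400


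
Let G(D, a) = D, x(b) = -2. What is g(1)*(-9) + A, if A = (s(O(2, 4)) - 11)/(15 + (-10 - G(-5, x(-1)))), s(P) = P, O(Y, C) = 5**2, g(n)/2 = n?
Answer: -83/5 ≈ -16.600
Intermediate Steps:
g(n) = 2*n
O(Y, C) = 25
A = 7/5 (A = (25 - 11)/(15 + (-10 - 1*(-5))) = 14/(15 + (-10 + 5)) = 14/(15 - 5) = 14/10 = 14*(1/10) = 7/5 ≈ 1.4000)
g(1)*(-9) + A = (2*1)*(-9) + 7/5 = 2*(-9) + 7/5 = -18 + 7/5 = -83/5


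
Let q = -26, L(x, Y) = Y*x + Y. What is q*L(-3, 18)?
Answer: 936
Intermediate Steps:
L(x, Y) = Y + Y*x
q*L(-3, 18) = -468*(1 - 3) = -468*(-2) = -26*(-36) = 936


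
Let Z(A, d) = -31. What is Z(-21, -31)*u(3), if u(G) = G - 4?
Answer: 31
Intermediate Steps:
u(G) = -4 + G
Z(-21, -31)*u(3) = -31*(-4 + 3) = -31*(-1) = 31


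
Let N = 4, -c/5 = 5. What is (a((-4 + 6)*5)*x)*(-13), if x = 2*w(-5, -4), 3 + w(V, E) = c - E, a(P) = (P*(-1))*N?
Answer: -24960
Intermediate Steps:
c = -25 (c = -5*5 = -25)
a(P) = -4*P (a(P) = (P*(-1))*4 = -P*4 = -4*P)
w(V, E) = -28 - E (w(V, E) = -3 + (-25 - E) = -28 - E)
x = -48 (x = 2*(-28 - 1*(-4)) = 2*(-28 + 4) = 2*(-24) = -48)
(a((-4 + 6)*5)*x)*(-13) = (-4*(-4 + 6)*5*(-48))*(-13) = (-8*5*(-48))*(-13) = (-4*10*(-48))*(-13) = -40*(-48)*(-13) = 1920*(-13) = -24960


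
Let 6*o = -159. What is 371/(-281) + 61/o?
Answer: -53945/14893 ≈ -3.6222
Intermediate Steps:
o = -53/2 (o = (⅙)*(-159) = -53/2 ≈ -26.500)
371/(-281) + 61/o = 371/(-281) + 61/(-53/2) = 371*(-1/281) + 61*(-2/53) = -371/281 - 122/53 = -53945/14893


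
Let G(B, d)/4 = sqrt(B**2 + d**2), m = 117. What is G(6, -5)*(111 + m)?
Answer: 912*sqrt(61) ≈ 7122.9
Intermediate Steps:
G(B, d) = 4*sqrt(B**2 + d**2)
G(6, -5)*(111 + m) = (4*sqrt(6**2 + (-5)**2))*(111 + 117) = (4*sqrt(36 + 25))*228 = (4*sqrt(61))*228 = 912*sqrt(61)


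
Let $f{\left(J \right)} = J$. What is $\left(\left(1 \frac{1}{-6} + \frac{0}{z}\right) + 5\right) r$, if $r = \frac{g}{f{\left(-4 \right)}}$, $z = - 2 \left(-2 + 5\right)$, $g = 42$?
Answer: $- \frac{203}{4} \approx -50.75$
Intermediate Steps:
$z = -6$ ($z = \left(-2\right) 3 = -6$)
$r = - \frac{21}{2}$ ($r = \frac{42}{-4} = 42 \left(- \frac{1}{4}\right) = - \frac{21}{2} \approx -10.5$)
$\left(\left(1 \frac{1}{-6} + \frac{0}{z}\right) + 5\right) r = \left(\left(1 \frac{1}{-6} + \frac{0}{-6}\right) + 5\right) \left(- \frac{21}{2}\right) = \left(\left(1 \left(- \frac{1}{6}\right) + 0 \left(- \frac{1}{6}\right)\right) + 5\right) \left(- \frac{21}{2}\right) = \left(\left(- \frac{1}{6} + 0\right) + 5\right) \left(- \frac{21}{2}\right) = \left(- \frac{1}{6} + 5\right) \left(- \frac{21}{2}\right) = \frac{29}{6} \left(- \frac{21}{2}\right) = - \frac{203}{4}$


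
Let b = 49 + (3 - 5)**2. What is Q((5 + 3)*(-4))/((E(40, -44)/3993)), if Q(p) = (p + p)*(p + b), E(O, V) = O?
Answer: -670824/5 ≈ -1.3416e+5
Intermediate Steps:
b = 53 (b = 49 + (-2)**2 = 49 + 4 = 53)
Q(p) = 2*p*(53 + p) (Q(p) = (p + p)*(p + 53) = (2*p)*(53 + p) = 2*p*(53 + p))
Q((5 + 3)*(-4))/((E(40, -44)/3993)) = (2*((5 + 3)*(-4))*(53 + (5 + 3)*(-4)))/((40/3993)) = (2*(8*(-4))*(53 + 8*(-4)))/((40*(1/3993))) = (2*(-32)*(53 - 32))/(40/3993) = (2*(-32)*21)*(3993/40) = -1344*3993/40 = -670824/5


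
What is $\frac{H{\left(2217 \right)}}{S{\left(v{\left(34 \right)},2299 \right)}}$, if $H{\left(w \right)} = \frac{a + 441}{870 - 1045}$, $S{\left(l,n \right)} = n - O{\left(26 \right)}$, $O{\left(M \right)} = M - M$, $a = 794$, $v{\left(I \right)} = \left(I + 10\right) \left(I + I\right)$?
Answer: $- \frac{13}{4235} \approx -0.0030697$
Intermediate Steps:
$v{\left(I \right)} = 2 I \left(10 + I\right)$ ($v{\left(I \right)} = \left(10 + I\right) 2 I = 2 I \left(10 + I\right)$)
$O{\left(M \right)} = 0$
$S{\left(l,n \right)} = n$ ($S{\left(l,n \right)} = n - 0 = n + 0 = n$)
$H{\left(w \right)} = - \frac{247}{35}$ ($H{\left(w \right)} = \frac{794 + 441}{870 - 1045} = \frac{1235}{-175} = 1235 \left(- \frac{1}{175}\right) = - \frac{247}{35}$)
$\frac{H{\left(2217 \right)}}{S{\left(v{\left(34 \right)},2299 \right)}} = - \frac{247}{35 \cdot 2299} = \left(- \frac{247}{35}\right) \frac{1}{2299} = - \frac{13}{4235}$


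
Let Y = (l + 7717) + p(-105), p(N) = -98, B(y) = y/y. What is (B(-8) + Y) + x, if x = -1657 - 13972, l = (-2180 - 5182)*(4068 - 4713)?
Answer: 4740481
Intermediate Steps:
B(y) = 1
l = 4748490 (l = -7362*(-645) = 4748490)
x = -15629
Y = 4756109 (Y = (4748490 + 7717) - 98 = 4756207 - 98 = 4756109)
(B(-8) + Y) + x = (1 + 4756109) - 15629 = 4756110 - 15629 = 4740481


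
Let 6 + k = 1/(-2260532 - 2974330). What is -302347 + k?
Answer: -1582776230287/5234862 ≈ -3.0235e+5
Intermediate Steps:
k = -31409173/5234862 (k = -6 + 1/(-2260532 - 2974330) = -6 + 1/(-5234862) = -6 - 1/5234862 = -31409173/5234862 ≈ -6.0000)
-302347 + k = -302347 - 31409173/5234862 = -1582776230287/5234862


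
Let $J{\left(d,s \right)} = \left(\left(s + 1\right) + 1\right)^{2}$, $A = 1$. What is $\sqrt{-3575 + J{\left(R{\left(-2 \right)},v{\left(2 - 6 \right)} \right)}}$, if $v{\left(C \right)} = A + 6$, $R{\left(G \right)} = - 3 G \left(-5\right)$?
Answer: $i \sqrt{3494} \approx 59.11 i$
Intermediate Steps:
$R{\left(G \right)} = 15 G$
$v{\left(C \right)} = 7$ ($v{\left(C \right)} = 1 + 6 = 7$)
$J{\left(d,s \right)} = \left(2 + s\right)^{2}$ ($J{\left(d,s \right)} = \left(\left(1 + s\right) + 1\right)^{2} = \left(2 + s\right)^{2}$)
$\sqrt{-3575 + J{\left(R{\left(-2 \right)},v{\left(2 - 6 \right)} \right)}} = \sqrt{-3575 + \left(2 + 7\right)^{2}} = \sqrt{-3575 + 9^{2}} = \sqrt{-3575 + 81} = \sqrt{-3494} = i \sqrt{3494}$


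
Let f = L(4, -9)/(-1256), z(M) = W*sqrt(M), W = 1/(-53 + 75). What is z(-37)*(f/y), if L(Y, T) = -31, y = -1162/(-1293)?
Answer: 40083*I*sqrt(37)/32108384 ≈ 0.0075935*I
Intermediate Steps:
W = 1/22 ≈ 0.045455
y = 1162/1293 (y = -1162*(-1/1293) = 1162/1293 ≈ 0.89869)
z(M) = sqrt(M)/22
f = 31/1256 (f = -31/(-1256) = -31*(-1/1256) = 31/1256 ≈ 0.024682)
z(-37)*(f/y) = (sqrt(-37)/22)*(31/(1256*(1162/1293))) = ((I*sqrt(37))/22)*((31/1256)*(1293/1162)) = (I*sqrt(37)/22)*(40083/1459472) = 40083*I*sqrt(37)/32108384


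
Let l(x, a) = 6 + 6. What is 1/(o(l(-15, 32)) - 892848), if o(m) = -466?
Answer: -1/893314 ≈ -1.1194e-6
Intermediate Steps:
l(x, a) = 12
1/(o(l(-15, 32)) - 892848) = 1/(-466 - 892848) = 1/(-893314) = -1/893314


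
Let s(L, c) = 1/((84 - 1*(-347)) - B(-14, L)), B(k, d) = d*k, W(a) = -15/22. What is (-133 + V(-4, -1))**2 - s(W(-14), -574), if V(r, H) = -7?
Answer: 90865589/4636 ≈ 19600.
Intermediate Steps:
W(a) = -15/22 (W(a) = -15*1/22 = -15/22)
s(L, c) = 1/(431 + 14*L) (s(L, c) = 1/((84 - 1*(-347)) - L*(-14)) = 1/((84 + 347) - (-14)*L) = 1/(431 + 14*L))
(-133 + V(-4, -1))**2 - s(W(-14), -574) = (-133 - 7)**2 - 1/(431 + 14*(-15/22)) = (-140)**2 - 1/(431 - 105/11) = 19600 - 1/4636/11 = 19600 - 1*11/4636 = 19600 - 11/4636 = 90865589/4636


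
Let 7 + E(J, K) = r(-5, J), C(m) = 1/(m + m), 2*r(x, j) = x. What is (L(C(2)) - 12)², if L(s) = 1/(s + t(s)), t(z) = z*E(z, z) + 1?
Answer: 13456/81 ≈ 166.12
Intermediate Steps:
r(x, j) = x/2
C(m) = 1/(2*m)
E(J, K) = -19/2 (E(J, K) = -7 + (½)*(-5) = -7 - 5/2 = -19/2)
t(z) = 1 - 19*z/2 (t(z) = z*(-19/2) + 1 = -19*z/2 + 1 = 1 - 19*z/2)
L(s) = 1/(1 - 17*s/2) (L(s) = 1/(s + (1 - 19*s/2)) = 1/(1 - 17*s/2))
(L(C(2)) - 12)² = (-2/(-2 + 17*((½)/2)) - 12)² = (-2/(-2 + 17*((½)*(½))) - 12)² = (-2/(-2 + 17*(¼)) - 12)² = (-2/(-2 + 17/4) - 12)² = (-2/9/4 - 12)² = (-2*4/9 - 12)² = (-8/9 - 12)² = (-116/9)² = 13456/81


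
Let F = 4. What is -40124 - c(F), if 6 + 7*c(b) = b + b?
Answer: -280870/7 ≈ -40124.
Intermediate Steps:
c(b) = -6/7 + 2*b/7 (c(b) = -6/7 + (b + b)/7 = -6/7 + (2*b)/7 = -6/7 + 2*b/7)
-40124 - c(F) = -40124 - (-6/7 + (2/7)*4) = -40124 - (-6/7 + 8/7) = -40124 - 1*2/7 = -40124 - 2/7 = -280870/7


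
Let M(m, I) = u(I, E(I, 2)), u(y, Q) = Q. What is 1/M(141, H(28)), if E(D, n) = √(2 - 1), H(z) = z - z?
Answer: 1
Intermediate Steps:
H(z) = 0
E(D, n) = 1 (E(D, n) = √1 = 1)
M(m, I) = 1
1/M(141, H(28)) = 1/1 = 1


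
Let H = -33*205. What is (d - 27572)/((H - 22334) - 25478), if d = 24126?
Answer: 3446/54577 ≈ 0.063140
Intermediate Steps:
H = -6765
(d - 27572)/((H - 22334) - 25478) = (24126 - 27572)/((-6765 - 22334) - 25478) = -3446/(-29099 - 25478) = -3446/(-54577) = -3446*(-1/54577) = 3446/54577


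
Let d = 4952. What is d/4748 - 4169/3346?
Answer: -806255/3971702 ≈ -0.20300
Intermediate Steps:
d/4748 - 4169/3346 = 4952/4748 - 4169/3346 = 4952*(1/4748) - 4169*1/3346 = 1238/1187 - 4169/3346 = -806255/3971702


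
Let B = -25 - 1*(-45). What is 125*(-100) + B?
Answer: -12480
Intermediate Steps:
B = 20 (B = -25 + 45 = 20)
125*(-100) + B = 125*(-100) + 20 = -12500 + 20 = -12480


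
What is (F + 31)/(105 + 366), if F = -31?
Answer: 0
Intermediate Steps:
(F + 31)/(105 + 366) = (-31 + 31)/(105 + 366) = 0/471 = 0*(1/471) = 0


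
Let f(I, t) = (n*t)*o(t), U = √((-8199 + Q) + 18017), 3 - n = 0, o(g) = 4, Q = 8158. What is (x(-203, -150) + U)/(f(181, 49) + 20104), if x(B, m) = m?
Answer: -75/10346 + √4494/10346 ≈ -0.00076964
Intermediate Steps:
n = 3 (n = 3 - 1*0 = 3 + 0 = 3)
U = 2*√4494 (U = √((-8199 + 8158) + 18017) = √(-41 + 18017) = √17976 = 2*√4494 ≈ 134.07)
f(I, t) = 12*t (f(I, t) = (3*t)*4 = 12*t)
(x(-203, -150) + U)/(f(181, 49) + 20104) = (-150 + 2*√4494)/(12*49 + 20104) = (-150 + 2*√4494)/(588 + 20104) = (-150 + 2*√4494)/20692 = (-150 + 2*√4494)*(1/20692) = -75/10346 + √4494/10346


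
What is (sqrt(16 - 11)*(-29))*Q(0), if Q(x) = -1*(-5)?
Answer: -145*sqrt(5) ≈ -324.23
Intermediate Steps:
Q(x) = 5
(sqrt(16 - 11)*(-29))*Q(0) = (sqrt(16 - 11)*(-29))*5 = (sqrt(5)*(-29))*5 = -29*sqrt(5)*5 = -145*sqrt(5)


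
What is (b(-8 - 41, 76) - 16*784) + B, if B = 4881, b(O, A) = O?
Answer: -7712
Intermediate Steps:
(b(-8 - 41, 76) - 16*784) + B = ((-8 - 41) - 16*784) + 4881 = (-49 - 12544) + 4881 = -12593 + 4881 = -7712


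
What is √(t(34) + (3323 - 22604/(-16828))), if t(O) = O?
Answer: 5*√2377552394/4207 ≈ 57.951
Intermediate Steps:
√(t(34) + (3323 - 22604/(-16828))) = √(34 + (3323 - 22604/(-16828))) = √(34 + (3323 - 22604*(-1)/16828)) = √(34 + (3323 - 1*(-5651/4207))) = √(34 + (3323 + 5651/4207)) = √(34 + 13985512/4207) = √(14128550/4207) = 5*√2377552394/4207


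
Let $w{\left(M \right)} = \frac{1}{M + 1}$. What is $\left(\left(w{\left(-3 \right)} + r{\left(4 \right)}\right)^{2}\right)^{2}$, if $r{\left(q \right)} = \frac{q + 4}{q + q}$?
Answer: $\frac{1}{16} \approx 0.0625$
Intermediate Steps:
$w{\left(M \right)} = \frac{1}{1 + M}$
$r{\left(q \right)} = \frac{4 + q}{2 q}$
$\left(\left(w{\left(-3 \right)} + r{\left(4 \right)}\right)^{2}\right)^{2} = \left(\left(\frac{1}{1 - 3} + \frac{4 + 4}{2 \cdot 4}\right)^{2}\right)^{2} = \left(\left(\frac{1}{-2} + \frac{1}{2} \cdot \frac{1}{4} \cdot 8\right)^{2}\right)^{2} = \left(\left(- \frac{1}{2} + 1\right)^{2}\right)^{2} = \left(\left(\frac{1}{2}\right)^{2}\right)^{2} = \left(\frac{1}{4}\right)^{2} = \frac{1}{16}$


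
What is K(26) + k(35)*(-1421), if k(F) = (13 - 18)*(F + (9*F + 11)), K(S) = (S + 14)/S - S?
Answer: 33343447/13 ≈ 2.5649e+6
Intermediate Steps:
K(S) = -S + (14 + S)/S (K(S) = (14 + S)/S - S = -S + (14 + S)/S)
k(F) = -55 - 50*F (k(F) = -5*(F + (11 + 9*F)) = -5*(11 + 10*F) = -55 - 50*F)
K(26) + k(35)*(-1421) = (1 - 1*26 + 14/26) + (-55 - 50*35)*(-1421) = (1 - 26 + 14*(1/26)) + (-55 - 1750)*(-1421) = (1 - 26 + 7/13) - 1805*(-1421) = -318/13 + 2564905 = 33343447/13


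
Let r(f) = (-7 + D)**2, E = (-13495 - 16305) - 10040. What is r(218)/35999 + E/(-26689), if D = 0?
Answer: 1435507921/960777311 ≈ 1.4941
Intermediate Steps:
E = -39840 (E = -29800 - 10040 = -39840)
r(f) = 49 (r(f) = (-7 + 0)**2 = (-7)**2 = 49)
r(218)/35999 + E/(-26689) = 49/35999 - 39840/(-26689) = 49*(1/35999) - 39840*(-1/26689) = 49/35999 + 39840/26689 = 1435507921/960777311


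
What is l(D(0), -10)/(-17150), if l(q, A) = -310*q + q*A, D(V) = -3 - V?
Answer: -96/1715 ≈ -0.055977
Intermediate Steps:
l(q, A) = -310*q + A*q
l(D(0), -10)/(-17150) = ((-3 - 1*0)*(-310 - 10))/(-17150) = ((-3 + 0)*(-320))*(-1/17150) = -3*(-320)*(-1/17150) = 960*(-1/17150) = -96/1715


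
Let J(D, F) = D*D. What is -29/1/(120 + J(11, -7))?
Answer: -6989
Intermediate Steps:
J(D, F) = D**2
-29/1/(120 + J(11, -7)) = -29/1/(120 + 11**2) = -29/1/(120 + 121) = -29/1/241 = -29/(1/241) = 241*(-29) = -6989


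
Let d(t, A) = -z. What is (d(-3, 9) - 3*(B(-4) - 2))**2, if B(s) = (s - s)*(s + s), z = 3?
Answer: 9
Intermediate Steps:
d(t, A) = -3 (d(t, A) = -1*3 = -3)
B(s) = 0 (B(s) = 0*(2*s) = 0)
(d(-3, 9) - 3*(B(-4) - 2))**2 = (-3 - 3*(0 - 2))**2 = (-3 - 3*(-2))**2 = (-3 + 6)**2 = 3**2 = 9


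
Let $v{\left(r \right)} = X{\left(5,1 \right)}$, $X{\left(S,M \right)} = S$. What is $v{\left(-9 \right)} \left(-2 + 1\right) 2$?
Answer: $-10$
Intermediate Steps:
$v{\left(r \right)} = 5$
$v{\left(-9 \right)} \left(-2 + 1\right) 2 = 5 \left(-2 + 1\right) 2 = 5 \left(\left(-1\right) 2\right) = 5 \left(-2\right) = -10$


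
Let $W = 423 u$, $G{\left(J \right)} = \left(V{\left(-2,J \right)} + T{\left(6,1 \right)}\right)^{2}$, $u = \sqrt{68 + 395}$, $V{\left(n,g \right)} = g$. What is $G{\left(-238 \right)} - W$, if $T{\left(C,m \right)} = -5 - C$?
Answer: $62001 - 423 \sqrt{463} \approx 52899.0$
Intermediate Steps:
$u = \sqrt{463} \approx 21.517$
$G{\left(J \right)} = \left(-11 + J\right)^{2}$ ($G{\left(J \right)} = \left(J - 11\right)^{2} = \left(-11 + J\right)^{2}$)
$W = 423 \sqrt{463} \approx 9101.9$
$G{\left(-238 \right)} - W = \left(-11 - 238\right)^{2} - 423 \sqrt{463} = \left(-249\right)^{2} - 423 \sqrt{463} = 62001 - 423 \sqrt{463}$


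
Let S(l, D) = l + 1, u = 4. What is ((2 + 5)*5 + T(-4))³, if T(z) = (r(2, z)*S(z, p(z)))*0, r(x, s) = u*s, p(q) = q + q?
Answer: 42875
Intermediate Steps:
p(q) = 2*q
S(l, D) = 1 + l
r(x, s) = 4*s
T(z) = 0 (T(z) = ((4*z)*(1 + z))*0 = (4*z*(1 + z))*0 = 0)
((2 + 5)*5 + T(-4))³ = ((2 + 5)*5 + 0)³ = (7*5 + 0)³ = (35 + 0)³ = 35³ = 42875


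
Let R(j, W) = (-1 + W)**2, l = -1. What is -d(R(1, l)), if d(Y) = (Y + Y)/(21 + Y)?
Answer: -8/25 ≈ -0.32000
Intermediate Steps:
d(Y) = 2*Y/(21 + Y) (d(Y) = (2*Y)/(21 + Y) = 2*Y/(21 + Y))
-d(R(1, l)) = -2*(-1 - 1)**2/(21 + (-1 - 1)**2) = -2*(-2)**2/(21 + (-2)**2) = -2*4/(21 + 4) = -2*4/25 = -1*8/25 = -8/25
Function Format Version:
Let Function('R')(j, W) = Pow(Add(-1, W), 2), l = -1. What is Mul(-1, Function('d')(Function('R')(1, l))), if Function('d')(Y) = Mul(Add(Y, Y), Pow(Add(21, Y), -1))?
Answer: Rational(-8, 25) ≈ -0.32000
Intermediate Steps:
Function('d')(Y) = Mul(2, Y, Pow(Add(21, Y), -1)) (Function('d')(Y) = Mul(Mul(2, Y), Pow(Add(21, Y), -1)) = Mul(2, Y, Pow(Add(21, Y), -1)))
Mul(-1, Function('d')(Function('R')(1, l))) = Mul(-1, Mul(2, Pow(Add(-1, -1), 2), Pow(Add(21, Pow(Add(-1, -1), 2)), -1))) = Mul(-1, Mul(2, Pow(-2, 2), Pow(Add(21, Pow(-2, 2)), -1))) = Mul(-1, Mul(2, 4, Pow(Add(21, 4), -1))) = Mul(-1, Mul(2, 4, Pow(25, -1))) = Mul(-1, Mul(2, 4, Rational(1, 25))) = Mul(-1, Rational(8, 25)) = Rational(-8, 25)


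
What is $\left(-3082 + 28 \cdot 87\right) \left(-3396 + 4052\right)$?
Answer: $-423776$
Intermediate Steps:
$\left(-3082 + 28 \cdot 87\right) \left(-3396 + 4052\right) = \left(-3082 + 2436\right) 656 = \left(-646\right) 656 = -423776$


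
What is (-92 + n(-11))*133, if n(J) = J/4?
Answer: -50407/4 ≈ -12602.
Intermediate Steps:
n(J) = J/4 (n(J) = J*(¼) = J/4)
(-92 + n(-11))*133 = (-92 + (¼)*(-11))*133 = (-92 - 11/4)*133 = -379/4*133 = -50407/4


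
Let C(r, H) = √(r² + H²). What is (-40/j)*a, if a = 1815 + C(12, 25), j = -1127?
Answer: 72600/1127 + 40*√769/1127 ≈ 65.403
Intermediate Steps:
C(r, H) = √(H² + r²)
a = 1815 + √769 (a = 1815 + √(25² + 12²) = 1815 + √(625 + 144) = 1815 + √769 ≈ 1842.7)
(-40/j)*a = (-40/(-1127))*(1815 + √769) = (-40*(-1/1127))*(1815 + √769) = 40*(1815 + √769)/1127 = 72600/1127 + 40*√769/1127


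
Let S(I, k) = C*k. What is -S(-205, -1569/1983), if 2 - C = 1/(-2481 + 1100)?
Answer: 1445049/912841 ≈ 1.5830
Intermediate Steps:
C = 2763/1381 (C = 2 - 1/(-2481 + 1100) = 2 - 1/(-1381) = 2 - 1*(-1/1381) = 2 + 1/1381 = 2763/1381 ≈ 2.0007)
S(I, k) = 2763*k/1381
-S(-205, -1569/1983) = -2763*(-1569/1983)/1381 = -2763*(-1569*1/1983)/1381 = -2763*(-523)/(1381*661) = -1*(-1445049/912841) = 1445049/912841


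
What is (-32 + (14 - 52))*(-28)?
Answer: 1960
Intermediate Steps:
(-32 + (14 - 52))*(-28) = (-32 - 38)*(-28) = -70*(-28) = 1960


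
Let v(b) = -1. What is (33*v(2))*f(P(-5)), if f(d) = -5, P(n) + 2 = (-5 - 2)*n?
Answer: 165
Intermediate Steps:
P(n) = -2 - 7*n (P(n) = -2 + (-5 - 2)*n = -2 - 7*n)
(33*v(2))*f(P(-5)) = (33*(-1))*(-5) = -33*(-5) = 165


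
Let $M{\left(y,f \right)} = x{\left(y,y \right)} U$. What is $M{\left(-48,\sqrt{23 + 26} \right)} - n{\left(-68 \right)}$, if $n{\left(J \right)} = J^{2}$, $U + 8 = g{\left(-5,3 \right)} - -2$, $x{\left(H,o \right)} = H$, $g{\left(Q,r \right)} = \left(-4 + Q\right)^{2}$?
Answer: $-8224$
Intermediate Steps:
$U = 75$ ($U = -8 - \left(-2 - \left(-4 - 5\right)^{2}\right) = -8 + \left(\left(-9\right)^{2} + 2\right) = -8 + \left(81 + 2\right) = -8 + 83 = 75$)
$M{\left(y,f \right)} = 75 y$ ($M{\left(y,f \right)} = y 75 = 75 y$)
$M{\left(-48,\sqrt{23 + 26} \right)} - n{\left(-68 \right)} = 75 \left(-48\right) - \left(-68\right)^{2} = -3600 - 4624 = -8224$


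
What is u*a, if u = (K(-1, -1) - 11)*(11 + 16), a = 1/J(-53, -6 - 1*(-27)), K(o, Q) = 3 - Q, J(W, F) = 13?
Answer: -189/13 ≈ -14.538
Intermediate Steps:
a = 1/13 ≈ 0.076923
u = -189 (u = ((3 - 1*(-1)) - 11)*(11 + 16) = ((3 + 1) - 11)*27 = (4 - 11)*27 = -7*27 = -189)
u*a = -189*1/13 = -189/13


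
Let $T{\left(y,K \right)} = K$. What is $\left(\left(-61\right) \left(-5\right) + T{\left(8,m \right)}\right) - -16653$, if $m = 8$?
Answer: $16966$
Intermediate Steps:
$\left(\left(-61\right) \left(-5\right) + T{\left(8,m \right)}\right) - -16653 = \left(\left(-61\right) \left(-5\right) + 8\right) - -16653 = \left(305 + 8\right) + 16653 = 313 + 16653 = 16966$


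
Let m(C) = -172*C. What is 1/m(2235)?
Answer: -1/384420 ≈ -2.6013e-6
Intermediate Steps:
1/m(2235) = 1/(-172*2235) = 1/(-384420) = -1/384420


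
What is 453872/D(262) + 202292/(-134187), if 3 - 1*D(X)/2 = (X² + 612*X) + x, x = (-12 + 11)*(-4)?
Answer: -76774503820/30727346943 ≈ -2.4986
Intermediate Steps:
x = 4 (x = -1*(-4) = 4)
D(X) = -2 - 1224*X - 2*X² (D(X) = 6 - 2*((X² + 612*X) + 4) = 6 - 2*(4 + X² + 612*X) = 6 + (-8 - 1224*X - 2*X²) = -2 - 1224*X - 2*X²)
453872/D(262) + 202292/(-134187) = 453872/(-2 - 1224*262 - 2*262²) + 202292/(-134187) = 453872/(-2 - 320688 - 2*68644) + 202292*(-1/134187) = 453872/(-2 - 320688 - 137288) - 202292/134187 = 453872/(-457978) - 202292/134187 = 453872*(-1/457978) - 202292/134187 = -226936/228989 - 202292/134187 = -76774503820/30727346943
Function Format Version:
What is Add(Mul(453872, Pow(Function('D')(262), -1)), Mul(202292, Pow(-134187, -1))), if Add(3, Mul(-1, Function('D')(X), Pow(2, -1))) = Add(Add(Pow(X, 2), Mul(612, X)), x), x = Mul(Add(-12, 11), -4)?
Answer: Rational(-76774503820, 30727346943) ≈ -2.4986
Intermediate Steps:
x = 4 (x = Mul(-1, -4) = 4)
Function('D')(X) = Add(-2, Mul(-1224, X), Mul(-2, Pow(X, 2))) (Function('D')(X) = Add(6, Mul(-2, Add(Add(Pow(X, 2), Mul(612, X)), 4))) = Add(6, Mul(-2, Add(4, Pow(X, 2), Mul(612, X)))) = Add(6, Add(-8, Mul(-1224, X), Mul(-2, Pow(X, 2)))) = Add(-2, Mul(-1224, X), Mul(-2, Pow(X, 2))))
Add(Mul(453872, Pow(Function('D')(262), -1)), Mul(202292, Pow(-134187, -1))) = Add(Mul(453872, Pow(Add(-2, Mul(-1224, 262), Mul(-2, Pow(262, 2))), -1)), Mul(202292, Pow(-134187, -1))) = Add(Mul(453872, Pow(Add(-2, -320688, Mul(-2, 68644)), -1)), Mul(202292, Rational(-1, 134187))) = Add(Mul(453872, Pow(Add(-2, -320688, -137288), -1)), Rational(-202292, 134187)) = Add(Mul(453872, Pow(-457978, -1)), Rational(-202292, 134187)) = Add(Mul(453872, Rational(-1, 457978)), Rational(-202292, 134187)) = Add(Rational(-226936, 228989), Rational(-202292, 134187)) = Rational(-76774503820, 30727346943)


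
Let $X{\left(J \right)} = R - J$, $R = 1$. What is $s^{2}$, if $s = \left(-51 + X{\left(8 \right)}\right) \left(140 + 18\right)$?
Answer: $83978896$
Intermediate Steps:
$X{\left(J \right)} = 1 - J$
$s = -9164$ ($s = \left(-51 + \left(1 - 8\right)\right) \left(140 + 18\right) = \left(-51 + \left(1 - 8\right)\right) 158 = \left(-51 - 7\right) 158 = \left(-58\right) 158 = -9164$)
$s^{2} = \left(-9164\right)^{2} = 83978896$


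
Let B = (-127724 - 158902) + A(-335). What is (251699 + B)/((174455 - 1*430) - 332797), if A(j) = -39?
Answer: 17483/79386 ≈ 0.22023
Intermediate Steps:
B = -286665 (B = (-127724 - 158902) - 39 = -286626 - 39 = -286665)
(251699 + B)/((174455 - 1*430) - 332797) = (251699 - 286665)/((174455 - 1*430) - 332797) = -34966/((174455 - 430) - 332797) = -34966/(174025 - 332797) = -34966/(-158772) = -34966*(-1/158772) = 17483/79386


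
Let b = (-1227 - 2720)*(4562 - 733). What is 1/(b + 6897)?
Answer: -1/15106166 ≈ -6.6198e-8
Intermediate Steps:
b = -15113063 (b = -3947*3829 = -15113063)
1/(b + 6897) = 1/(-15113063 + 6897) = 1/(-15106166) = -1/15106166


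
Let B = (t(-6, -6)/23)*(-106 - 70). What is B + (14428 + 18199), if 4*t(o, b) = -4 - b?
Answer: 750333/23 ≈ 32623.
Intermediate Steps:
t(o, b) = -1 - b/4 (t(o, b) = (-4 - b)/4 = -1 - b/4)
B = -88/23 (B = ((-1 - ¼*(-6))/23)*(-106 - 70) = ((-1 + 3/2)*(1/23))*(-176) = ((½)*(1/23))*(-176) = (1/46)*(-176) = -88/23 ≈ -3.8261)
B + (14428 + 18199) = -88/23 + (14428 + 18199) = -88/23 + 32627 = 750333/23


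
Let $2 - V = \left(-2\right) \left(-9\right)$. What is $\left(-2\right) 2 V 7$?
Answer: $448$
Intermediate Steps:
$V = -16$ ($V = 2 - \left(-2\right) \left(-9\right) = 2 - 18 = -16$)
$\left(-2\right) 2 V 7 = \left(-2\right) 2 \left(-16\right) 7 = \left(-4\right) \left(-16\right) 7 = 64 \cdot 7 = 448$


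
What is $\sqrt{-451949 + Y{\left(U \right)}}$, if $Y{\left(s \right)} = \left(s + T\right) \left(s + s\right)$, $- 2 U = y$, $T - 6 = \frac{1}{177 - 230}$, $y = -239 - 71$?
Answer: $\frac{i \sqrt{1129343981}}{53} \approx 634.07 i$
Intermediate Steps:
$y = -310$
$T = \frac{317}{53}$ ($T = 6 + \frac{1}{177 - 230} = 6 + \frac{1}{-53} = 6 - \frac{1}{53} = \frac{317}{53} \approx 5.9811$)
$U = 155$ ($U = \left(- \frac{1}{2}\right) \left(-310\right) = 155$)
$Y{\left(s \right)} = 2 s \left(\frac{317}{53} + s\right)$ ($Y{\left(s \right)} = \left(s + \frac{317}{53}\right) \left(s + s\right) = \left(\frac{317}{53} + s\right) 2 s = 2 s \left(\frac{317}{53} + s\right)$)
$\sqrt{-451949 + Y{\left(U \right)}} = \sqrt{-451949 + \frac{2}{53} \cdot 155 \left(317 + 53 \cdot 155\right)} = \sqrt{-451949 + \frac{2}{53} \cdot 155 \left(317 + 8215\right)} = \sqrt{-451949 + \frac{2}{53} \cdot 155 \cdot 8532} = \sqrt{-451949 + \frac{2644920}{53}} = \sqrt{- \frac{21308377}{53}} = \frac{i \sqrt{1129343981}}{53}$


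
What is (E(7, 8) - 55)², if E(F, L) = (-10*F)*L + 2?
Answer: 375769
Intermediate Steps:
E(F, L) = 2 - 10*F*L (E(F, L) = -10*F*L + 2 = 2 - 10*F*L)
(E(7, 8) - 55)² = ((2 - 10*7*8) - 55)² = ((2 - 560) - 55)² = (-558 - 55)² = (-613)² = 375769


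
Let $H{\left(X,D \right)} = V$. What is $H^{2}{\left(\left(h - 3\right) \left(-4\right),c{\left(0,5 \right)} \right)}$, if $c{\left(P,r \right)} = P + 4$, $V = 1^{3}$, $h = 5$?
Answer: $1$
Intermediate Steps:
$V = 1$
$c{\left(P,r \right)} = 4 + P$
$H{\left(X,D \right)} = 1$
$H^{2}{\left(\left(h - 3\right) \left(-4\right),c{\left(0,5 \right)} \right)} = 1^{2} = 1$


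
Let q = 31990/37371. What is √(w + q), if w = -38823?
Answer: I*√54218681780253/37371 ≈ 197.03*I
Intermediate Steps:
q = 31990/37371 (q = 31990*(1/37371) = 31990/37371 ≈ 0.85601)
√(w + q) = √(-38823 + 31990/37371) = √(-1450822343/37371) = I*√54218681780253/37371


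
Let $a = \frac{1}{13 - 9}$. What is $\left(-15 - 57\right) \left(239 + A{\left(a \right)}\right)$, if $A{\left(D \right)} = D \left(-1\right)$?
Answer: $-17190$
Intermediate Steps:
$a = \frac{1}{4} \approx 0.25$
$A{\left(D \right)} = - D$
$\left(-15 - 57\right) \left(239 + A{\left(a \right)}\right) = \left(-15 - 57\right) \left(239 - \frac{1}{4}\right) = - 72 \left(239 - \frac{1}{4}\right) = \left(-72\right) \frac{955}{4} = -17190$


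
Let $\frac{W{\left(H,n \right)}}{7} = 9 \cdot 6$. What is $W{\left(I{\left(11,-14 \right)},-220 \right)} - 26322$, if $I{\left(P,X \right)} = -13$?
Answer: $-25944$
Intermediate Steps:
$W{\left(H,n \right)} = 378$ ($W{\left(H,n \right)} = 7 \cdot 9 \cdot 6 = 7 \cdot 54 = 378$)
$W{\left(I{\left(11,-14 \right)},-220 \right)} - 26322 = 378 - 26322 = -25944$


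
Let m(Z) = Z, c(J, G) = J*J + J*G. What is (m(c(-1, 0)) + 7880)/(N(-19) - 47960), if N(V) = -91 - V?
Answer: -7881/48032 ≈ -0.16408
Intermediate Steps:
c(J, G) = J² + G*J
(m(c(-1, 0)) + 7880)/(N(-19) - 47960) = (-(0 - 1) + 7880)/((-91 - 1*(-19)) - 47960) = (-1*(-1) + 7880)/((-91 + 19) - 47960) = (1 + 7880)/(-72 - 47960) = 7881/(-48032) = 7881*(-1/48032) = -7881/48032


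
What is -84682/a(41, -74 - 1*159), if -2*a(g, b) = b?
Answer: -169364/233 ≈ -726.88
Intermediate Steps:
a(g, b) = -b/2
-84682/a(41, -74 - 1*159) = -84682*(-2/(-74 - 1*159)) = -84682*(-2/(-74 - 159)) = -84682/((-½*(-233))) = -84682/233/2 = -84682*2/233 = -169364/233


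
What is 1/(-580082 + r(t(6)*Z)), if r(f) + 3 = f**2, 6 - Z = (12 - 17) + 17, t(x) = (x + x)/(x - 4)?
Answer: -1/578789 ≈ -1.7277e-6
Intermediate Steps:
t(x) = 2*x/(-4 + x) (t(x) = (2*x)/(-4 + x) = 2*x/(-4 + x))
Z = -6 (Z = 6 - ((12 - 17) + 17) = 6 - (-5 + 17) = 6 - 1*12 = 6 - 12 = -6)
r(f) = -3 + f**2
1/(-580082 + r(t(6)*Z)) = 1/(-580082 + (-3 + ((2*6/(-4 + 6))*(-6))**2)) = 1/(-580082 + (-3 + ((2*6/2)*(-6))**2)) = 1/(-580082 + (-3 + ((2*6*(1/2))*(-6))**2)) = 1/(-580082 + (-3 + (6*(-6))**2)) = 1/(-580082 + (-3 + (-36)**2)) = 1/(-580082 + (-3 + 1296)) = 1/(-580082 + 1293) = 1/(-578789) = -1/578789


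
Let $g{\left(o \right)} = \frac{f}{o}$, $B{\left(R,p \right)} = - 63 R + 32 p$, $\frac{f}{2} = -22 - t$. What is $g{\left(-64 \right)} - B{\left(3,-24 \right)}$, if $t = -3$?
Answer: $\frac{30643}{32} \approx 957.59$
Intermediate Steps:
$f = -38$ ($f = 2 \left(-22 - -3\right) = 2 \left(-22 + 3\right) = 2 \left(-19\right) = -38$)
$g{\left(o \right)} = - \frac{38}{o}$
$g{\left(-64 \right)} - B{\left(3,-24 \right)} = - \frac{38}{-64} - \left(\left(-63\right) 3 + 32 \left(-24\right)\right) = \left(-38\right) \left(- \frac{1}{64}\right) - \left(-189 - 768\right) = \frac{19}{32} - -957 = \frac{19}{32} + 957 = \frac{30643}{32}$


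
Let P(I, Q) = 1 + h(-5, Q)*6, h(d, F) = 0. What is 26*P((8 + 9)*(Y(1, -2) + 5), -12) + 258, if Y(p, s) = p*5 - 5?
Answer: 284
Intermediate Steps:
Y(p, s) = -5 + 5*p (Y(p, s) = 5*p - 5 = -5 + 5*p)
P(I, Q) = 1 (P(I, Q) = 1 + 0*6 = 1 + 0 = 1)
26*P((8 + 9)*(Y(1, -2) + 5), -12) + 258 = 26*1 + 258 = 26 + 258 = 284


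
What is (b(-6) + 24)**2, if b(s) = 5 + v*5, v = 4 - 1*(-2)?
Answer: 3481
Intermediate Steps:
v = 6 (v = 4 + 2 = 6)
b(s) = 35 (b(s) = 5 + 6*5 = 5 + 30 = 35)
(b(-6) + 24)**2 = (35 + 24)**2 = 59**2 = 3481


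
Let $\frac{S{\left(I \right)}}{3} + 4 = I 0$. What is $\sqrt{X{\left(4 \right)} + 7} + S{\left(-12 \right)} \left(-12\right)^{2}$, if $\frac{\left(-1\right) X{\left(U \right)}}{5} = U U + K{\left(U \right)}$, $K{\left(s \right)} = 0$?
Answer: $-1728 + i \sqrt{73} \approx -1728.0 + 8.544 i$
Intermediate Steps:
$S{\left(I \right)} = -12$ ($S{\left(I \right)} = -12 + 3 I 0 = -12 + 3 \cdot 0 = -12 + 0 = -12$)
$X{\left(U \right)} = - 5 U^{2}$ ($X{\left(U \right)} = - 5 \left(U U + 0\right) = - 5 \left(U^{2} + 0\right) = - 5 U^{2}$)
$\sqrt{X{\left(4 \right)} + 7} + S{\left(-12 \right)} \left(-12\right)^{2} = \sqrt{- 5 \cdot 4^{2} + 7} - 12 \left(-12\right)^{2} = \sqrt{\left(-5\right) 16 + 7} - 1728 = \sqrt{-80 + 7} - 1728 = \sqrt{-73} - 1728 = i \sqrt{73} - 1728 = -1728 + i \sqrt{73}$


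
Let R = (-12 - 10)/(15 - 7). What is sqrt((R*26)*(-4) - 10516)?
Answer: I*sqrt(10230) ≈ 101.14*I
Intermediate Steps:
R = -11/4 (R = -22/8 = -22*1/8 = -11/4 ≈ -2.7500)
sqrt((R*26)*(-4) - 10516) = sqrt(-11/4*26*(-4) - 10516) = sqrt(-143/2*(-4) - 10516) = sqrt(286 - 10516) = sqrt(-10230) = I*sqrt(10230)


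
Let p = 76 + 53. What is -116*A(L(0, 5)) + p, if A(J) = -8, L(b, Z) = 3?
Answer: 1057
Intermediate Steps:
p = 129
-116*A(L(0, 5)) + p = -116*(-8) + 129 = 928 + 129 = 1057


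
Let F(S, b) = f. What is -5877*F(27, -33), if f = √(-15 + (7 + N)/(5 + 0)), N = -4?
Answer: -35262*I*√10/5 ≈ -22302.0*I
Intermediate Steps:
f = 6*I*√10/5 (f = √(-15 + (7 - 4)/(5 + 0)) = √(-15 + 3/5) = √(-15 + 3*(⅕)) = √(-15 + ⅗) = √(-72/5) = 6*I*√10/5 ≈ 3.7947*I)
F(S, b) = 6*I*√10/5
-5877*F(27, -33) = -35262*I*√10/5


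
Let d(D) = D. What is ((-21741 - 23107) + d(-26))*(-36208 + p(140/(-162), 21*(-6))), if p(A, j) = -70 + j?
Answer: 1633593096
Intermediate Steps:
((-21741 - 23107) + d(-26))*(-36208 + p(140/(-162), 21*(-6))) = ((-21741 - 23107) - 26)*(-36208 + (-70 + 21*(-6))) = (-44848 - 26)*(-36208 + (-70 - 126)) = -44874*(-36208 - 196) = -44874*(-36404) = 1633593096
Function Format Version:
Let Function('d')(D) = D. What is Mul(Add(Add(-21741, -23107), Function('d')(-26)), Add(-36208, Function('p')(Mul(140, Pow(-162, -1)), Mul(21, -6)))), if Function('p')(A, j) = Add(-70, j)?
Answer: 1633593096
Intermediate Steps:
Mul(Add(Add(-21741, -23107), Function('d')(-26)), Add(-36208, Function('p')(Mul(140, Pow(-162, -1)), Mul(21, -6)))) = Mul(Add(Add(-21741, -23107), -26), Add(-36208, Add(-70, Mul(21, -6)))) = Mul(Add(-44848, -26), Add(-36208, Add(-70, -126))) = Mul(-44874, Add(-36208, -196)) = Mul(-44874, -36404) = 1633593096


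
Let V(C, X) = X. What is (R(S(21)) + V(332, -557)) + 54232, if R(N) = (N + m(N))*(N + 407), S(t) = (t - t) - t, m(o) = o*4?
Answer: 13145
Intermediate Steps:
m(o) = 4*o
S(t) = -t (S(t) = 0 - t = -t)
R(N) = 5*N*(407 + N) (R(N) = (N + 4*N)*(N + 407) = (5*N)*(407 + N) = 5*N*(407 + N))
(R(S(21)) + V(332, -557)) + 54232 = (5*(-1*21)*(407 - 1*21) - 557) + 54232 = (5*(-21)*(407 - 21) - 557) + 54232 = (5*(-21)*386 - 557) + 54232 = (-40530 - 557) + 54232 = -41087 + 54232 = 13145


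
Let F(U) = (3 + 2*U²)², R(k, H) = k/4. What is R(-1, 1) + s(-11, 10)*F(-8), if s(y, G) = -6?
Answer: -411865/4 ≈ -1.0297e+5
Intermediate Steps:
R(k, H) = k/4 (R(k, H) = k*(¼) = k/4)
R(-1, 1) + s(-11, 10)*F(-8) = (¼)*(-1) - 6*(3 + 2*(-8)²)² = -¼ - 6*(3 + 2*64)² = -¼ - 6*(3 + 128)² = -¼ - 6*131² = -¼ - 6*17161 = -¼ - 102966 = -411865/4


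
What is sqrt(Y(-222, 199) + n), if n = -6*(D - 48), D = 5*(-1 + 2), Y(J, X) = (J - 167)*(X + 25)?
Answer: 11*I*sqrt(718) ≈ 294.75*I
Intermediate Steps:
Y(J, X) = (-167 + J)*(25 + X)
D = 5 (D = 5*1 = 5)
n = 258 (n = -6*(5 - 48) = -6*(-43) = 258)
sqrt(Y(-222, 199) + n) = sqrt((-4175 - 167*199 + 25*(-222) - 222*199) + 258) = sqrt((-4175 - 33233 - 5550 - 44178) + 258) = sqrt(-87136 + 258) = sqrt(-86878) = 11*I*sqrt(718)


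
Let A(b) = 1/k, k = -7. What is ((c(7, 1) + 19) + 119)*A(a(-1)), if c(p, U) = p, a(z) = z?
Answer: -145/7 ≈ -20.714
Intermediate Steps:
A(b) = -⅐ (A(b) = 1/(-7) = -⅐)
((c(7, 1) + 19) + 119)*A(a(-1)) = ((7 + 19) + 119)*(-⅐) = (26 + 119)*(-⅐) = 145*(-⅐) = -145/7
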